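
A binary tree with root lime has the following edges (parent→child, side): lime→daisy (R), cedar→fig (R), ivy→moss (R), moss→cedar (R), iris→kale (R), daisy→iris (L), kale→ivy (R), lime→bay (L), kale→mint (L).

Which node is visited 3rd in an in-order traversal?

iris

In-order visits the left subtree, then the node, then the right subtree.
At lime: go left to bay.
  bay is a leaf — visit bay.
Visit lime.
At lime: go right to daisy.
  At daisy: go left to iris.
    At iris: no left child.
    Visit iris.
    At iris: go right to kale.
      At kale: go left to mint.
        mint is a leaf — visit mint.
      Visit kale.
      At kale: go right to ivy.
        At ivy: no left child.
        Visit ivy.
        At ivy: go right to moss.
          At moss: no left child.
          Visit moss.
          At moss: go right to cedar.
            At cedar: no left child.
            Visit cedar.
            At cedar: go right to fig.
              fig is a leaf — visit fig.
  Visit daisy.
  At daisy: no right child.
Full in-order sequence: bay, lime, iris, mint, kale, ivy, moss, cedar, fig, daisy.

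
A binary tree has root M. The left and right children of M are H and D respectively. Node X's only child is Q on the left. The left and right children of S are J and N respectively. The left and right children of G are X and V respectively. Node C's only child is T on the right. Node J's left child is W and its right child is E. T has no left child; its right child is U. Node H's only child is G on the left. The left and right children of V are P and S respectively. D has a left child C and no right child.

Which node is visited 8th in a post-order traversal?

Post-order visits the left subtree, then the right subtree, then the node.
At M: go left to H.
  At H: go left to G.
    At G: go left to X.
      At X: go left to Q.
        Q is a leaf — visit Q.
      At X: no right child.
      Visit X.
    At G: go right to V.
      At V: go left to P.
        P is a leaf — visit P.
      At V: go right to S.
        At S: go left to J.
          At J: go left to W.
            W is a leaf — visit W.
          At J: go right to E.
            E is a leaf — visit E.
          Visit J.
        At S: go right to N.
          N is a leaf — visit N.
        Visit S.
      Visit V.
    Visit G.
  At H: no right child.
  Visit H.
At M: go right to D.
  At D: go left to C.
    At C: no left child.
    At C: go right to T.
      At T: no left child.
      At T: go right to U.
        U is a leaf — visit U.
      Visit T.
    Visit C.
  At D: no right child.
  Visit D.
Visit M.
Full post-order sequence: Q, X, P, W, E, J, N, S, V, G, H, U, T, C, D, M.

S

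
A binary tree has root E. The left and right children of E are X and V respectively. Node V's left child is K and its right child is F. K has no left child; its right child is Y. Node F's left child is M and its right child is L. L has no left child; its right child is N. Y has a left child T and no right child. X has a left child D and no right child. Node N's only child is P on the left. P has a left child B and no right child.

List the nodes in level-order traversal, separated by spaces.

Level-order visits nodes level by level from the root, left to right within each level.
Level 0: E
Level 1: X, V
Level 2: D, K, F
Level 3: Y, M, L
Level 4: T, N
Level 5: P
Level 6: B

E X V D K F Y M L T N P B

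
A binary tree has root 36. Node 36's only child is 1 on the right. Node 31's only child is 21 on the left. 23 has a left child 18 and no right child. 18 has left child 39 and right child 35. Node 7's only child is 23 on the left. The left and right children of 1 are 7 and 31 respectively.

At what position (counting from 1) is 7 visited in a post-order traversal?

Post-order visits the left subtree, then the right subtree, then the node.
At 36: no left child.
At 36: go right to 1.
  At 1: go left to 7.
    At 7: go left to 23.
      At 23: go left to 18.
        At 18: go left to 39.
          39 is a leaf — visit 39.
        At 18: go right to 35.
          35 is a leaf — visit 35.
        Visit 18.
      At 23: no right child.
      Visit 23.
    At 7: no right child.
    Visit 7.
  At 1: go right to 31.
    At 31: go left to 21.
      21 is a leaf — visit 21.
    At 31: no right child.
    Visit 31.
  Visit 1.
Visit 36.
Full post-order sequence: 39, 35, 18, 23, 7, 21, 31, 1, 36.

5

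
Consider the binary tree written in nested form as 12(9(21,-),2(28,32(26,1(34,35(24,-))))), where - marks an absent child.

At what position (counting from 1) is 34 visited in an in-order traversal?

In-order visits the left subtree, then the node, then the right subtree.
At 12: go left to 9.
  At 9: go left to 21.
    21 is a leaf — visit 21.
  Visit 9.
  At 9: no right child.
Visit 12.
At 12: go right to 2.
  At 2: go left to 28.
    28 is a leaf — visit 28.
  Visit 2.
  At 2: go right to 32.
    At 32: go left to 26.
      26 is a leaf — visit 26.
    Visit 32.
    At 32: go right to 1.
      At 1: go left to 34.
        34 is a leaf — visit 34.
      Visit 1.
      At 1: go right to 35.
        At 35: go left to 24.
          24 is a leaf — visit 24.
        Visit 35.
        At 35: no right child.
Full in-order sequence: 21, 9, 12, 28, 2, 26, 32, 34, 1, 24, 35.

8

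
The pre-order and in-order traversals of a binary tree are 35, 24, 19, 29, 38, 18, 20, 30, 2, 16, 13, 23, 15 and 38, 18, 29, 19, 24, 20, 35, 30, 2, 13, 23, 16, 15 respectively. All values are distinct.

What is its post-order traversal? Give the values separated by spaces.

The first element of pre-order is the root; it splits in-order into left and right subtrees.
Root 35: left subtree has 6 nodes {38, 18, 29, 19, 24, 20}, right has 6 {30, 2, 13, 23, 16, 15}.
  Root 24: left subtree has 4 nodes {38, 18, 29, 19}, right has 1 {20}.
    Root 19: left subtree has 3 nodes {38, 18, 29}, right has 0 { }.
      Root 29: left subtree has 2 nodes {38, 18}, right has 0 { }.
        Root 38: left subtree has 0 nodes { }, right has 1 {18}.
  Root 30: left subtree has 0 nodes { }, right has 5 {2, 13, 23, 16, 15}.
    Root 2: left subtree has 0 nodes { }, right has 4 {13, 23, 16, 15}.
      Root 16: left subtree has 2 nodes {13, 23}, right has 1 {15}.
        Root 13: left subtree has 0 nodes { }, right has 1 {23}.

18 38 29 19 20 24 23 13 15 16 2 30 35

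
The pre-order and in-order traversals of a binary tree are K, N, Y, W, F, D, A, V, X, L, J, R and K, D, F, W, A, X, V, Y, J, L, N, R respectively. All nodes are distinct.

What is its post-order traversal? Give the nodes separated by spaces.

D F X V A W J L Y R N K

The first element of pre-order is the root; it splits in-order into left and right subtrees.
Root K: left subtree has 0 nodes { }, right has 11 {D, F, W, A, X, V, Y, J, L, N, R}.
  Root N: left subtree has 9 nodes {D, F, W, A, X, V, Y, J, L}, right has 1 {R}.
    Root Y: left subtree has 6 nodes {D, F, W, A, X, V}, right has 2 {J, L}.
      Root W: left subtree has 2 nodes {D, F}, right has 3 {A, X, V}.
        Root F: left subtree has 1 node {D}, right has 0 { }.
        Root A: left subtree has 0 nodes { }, right has 2 {X, V}.
          Root V: left subtree has 1 node {X}, right has 0 { }.
      Root L: left subtree has 1 node {J}, right has 0 { }.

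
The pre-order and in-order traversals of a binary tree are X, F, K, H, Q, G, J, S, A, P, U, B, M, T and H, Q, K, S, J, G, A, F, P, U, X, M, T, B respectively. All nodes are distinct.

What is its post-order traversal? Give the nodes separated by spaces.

Q H S J A G K U P F T M B X

The first element of pre-order is the root; it splits in-order into left and right subtrees.
Root X: left subtree has 10 nodes {H, Q, K, S, J, G, A, F, P, U}, right has 3 {M, T, B}.
  Root F: left subtree has 7 nodes {H, Q, K, S, J, G, A}, right has 2 {P, U}.
    Root K: left subtree has 2 nodes {H, Q}, right has 4 {S, J, G, A}.
      Root H: left subtree has 0 nodes { }, right has 1 {Q}.
      Root G: left subtree has 2 nodes {S, J}, right has 1 {A}.
        Root J: left subtree has 1 node {S}, right has 0 { }.
    Root P: left subtree has 0 nodes { }, right has 1 {U}.
  Root B: left subtree has 2 nodes {M, T}, right has 0 { }.
    Root M: left subtree has 0 nodes { }, right has 1 {T}.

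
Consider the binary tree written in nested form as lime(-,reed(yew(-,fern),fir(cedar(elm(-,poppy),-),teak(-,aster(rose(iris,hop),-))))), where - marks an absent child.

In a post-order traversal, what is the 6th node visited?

Post-order visits the left subtree, then the right subtree, then the node.
At lime: no left child.
At lime: go right to reed.
  At reed: go left to yew.
    At yew: no left child.
    At yew: go right to fern.
      fern is a leaf — visit fern.
    Visit yew.
  At reed: go right to fir.
    At fir: go left to cedar.
      At cedar: go left to elm.
        At elm: no left child.
        At elm: go right to poppy.
          poppy is a leaf — visit poppy.
        Visit elm.
      At cedar: no right child.
      Visit cedar.
    At fir: go right to teak.
      At teak: no left child.
      At teak: go right to aster.
        At aster: go left to rose.
          At rose: go left to iris.
            iris is a leaf — visit iris.
          At rose: go right to hop.
            hop is a leaf — visit hop.
          Visit rose.
        At aster: no right child.
        Visit aster.
      Visit teak.
    Visit fir.
  Visit reed.
Visit lime.
Full post-order sequence: fern, yew, poppy, elm, cedar, iris, hop, rose, aster, teak, fir, reed, lime.

iris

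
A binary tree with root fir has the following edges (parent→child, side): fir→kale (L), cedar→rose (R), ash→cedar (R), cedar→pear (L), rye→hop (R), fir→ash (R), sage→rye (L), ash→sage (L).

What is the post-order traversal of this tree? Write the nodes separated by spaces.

kale hop rye sage pear rose cedar ash fir

Post-order visits the left subtree, then the right subtree, then the node.
At fir: go left to kale.
  kale is a leaf — visit kale.
At fir: go right to ash.
  At ash: go left to sage.
    At sage: go left to rye.
      At rye: no left child.
      At rye: go right to hop.
        hop is a leaf — visit hop.
      Visit rye.
    At sage: no right child.
    Visit sage.
  At ash: go right to cedar.
    At cedar: go left to pear.
      pear is a leaf — visit pear.
    At cedar: go right to rose.
      rose is a leaf — visit rose.
    Visit cedar.
  Visit ash.
Visit fir.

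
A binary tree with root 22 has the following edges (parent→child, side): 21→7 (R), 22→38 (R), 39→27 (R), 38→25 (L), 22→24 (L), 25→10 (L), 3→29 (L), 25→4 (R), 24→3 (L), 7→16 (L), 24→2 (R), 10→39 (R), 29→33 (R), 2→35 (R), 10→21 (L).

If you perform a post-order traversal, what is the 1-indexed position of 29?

Post-order visits the left subtree, then the right subtree, then the node.
At 22: go left to 24.
  At 24: go left to 3.
    At 3: go left to 29.
      At 29: no left child.
      At 29: go right to 33.
        33 is a leaf — visit 33.
      Visit 29.
    At 3: no right child.
    Visit 3.
  At 24: go right to 2.
    At 2: no left child.
    At 2: go right to 35.
      35 is a leaf — visit 35.
    Visit 2.
  Visit 24.
At 22: go right to 38.
  At 38: go left to 25.
    At 25: go left to 10.
      At 10: go left to 21.
        At 21: no left child.
        At 21: go right to 7.
          At 7: go left to 16.
            16 is a leaf — visit 16.
          At 7: no right child.
          Visit 7.
        Visit 21.
      At 10: go right to 39.
        At 39: no left child.
        At 39: go right to 27.
          27 is a leaf — visit 27.
        Visit 39.
      Visit 10.
    At 25: go right to 4.
      4 is a leaf — visit 4.
    Visit 25.
  At 38: no right child.
  Visit 38.
Visit 22.
Full post-order sequence: 33, 29, 3, 35, 2, 24, 16, 7, 21, 27, 39, 10, 4, 25, 38, 22.

2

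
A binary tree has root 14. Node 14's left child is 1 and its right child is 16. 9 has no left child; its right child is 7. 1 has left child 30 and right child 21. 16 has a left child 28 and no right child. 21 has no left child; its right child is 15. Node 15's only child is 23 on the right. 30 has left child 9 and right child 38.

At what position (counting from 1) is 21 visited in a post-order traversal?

7

Post-order visits the left subtree, then the right subtree, then the node.
At 14: go left to 1.
  At 1: go left to 30.
    At 30: go left to 9.
      At 9: no left child.
      At 9: go right to 7.
        7 is a leaf — visit 7.
      Visit 9.
    At 30: go right to 38.
      38 is a leaf — visit 38.
    Visit 30.
  At 1: go right to 21.
    At 21: no left child.
    At 21: go right to 15.
      At 15: no left child.
      At 15: go right to 23.
        23 is a leaf — visit 23.
      Visit 15.
    Visit 21.
  Visit 1.
At 14: go right to 16.
  At 16: go left to 28.
    28 is a leaf — visit 28.
  At 16: no right child.
  Visit 16.
Visit 14.
Full post-order sequence: 7, 9, 38, 30, 23, 15, 21, 1, 28, 16, 14.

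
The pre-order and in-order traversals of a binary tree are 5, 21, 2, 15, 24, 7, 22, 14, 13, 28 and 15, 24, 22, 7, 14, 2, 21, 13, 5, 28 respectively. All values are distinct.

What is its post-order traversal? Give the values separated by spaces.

The first element of pre-order is the root; it splits in-order into left and right subtrees.
Root 5: left subtree has 8 nodes {15, 24, 22, 7, 14, 2, 21, 13}, right has 1 {28}.
  Root 21: left subtree has 6 nodes {15, 24, 22, 7, 14, 2}, right has 1 {13}.
    Root 2: left subtree has 5 nodes {15, 24, 22, 7, 14}, right has 0 { }.
      Root 15: left subtree has 0 nodes { }, right has 4 {24, 22, 7, 14}.
        Root 24: left subtree has 0 nodes { }, right has 3 {22, 7, 14}.
          Root 7: left subtree has 1 node {22}, right has 1 {14}.

22 14 7 24 15 2 13 21 28 5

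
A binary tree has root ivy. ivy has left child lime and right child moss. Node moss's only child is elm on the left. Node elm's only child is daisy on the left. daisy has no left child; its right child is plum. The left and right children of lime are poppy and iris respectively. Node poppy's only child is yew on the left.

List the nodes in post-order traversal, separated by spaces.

yew poppy iris lime plum daisy elm moss ivy

Post-order visits the left subtree, then the right subtree, then the node.
At ivy: go left to lime.
  At lime: go left to poppy.
    At poppy: go left to yew.
      yew is a leaf — visit yew.
    At poppy: no right child.
    Visit poppy.
  At lime: go right to iris.
    iris is a leaf — visit iris.
  Visit lime.
At ivy: go right to moss.
  At moss: go left to elm.
    At elm: go left to daisy.
      At daisy: no left child.
      At daisy: go right to plum.
        plum is a leaf — visit plum.
      Visit daisy.
    At elm: no right child.
    Visit elm.
  At moss: no right child.
  Visit moss.
Visit ivy.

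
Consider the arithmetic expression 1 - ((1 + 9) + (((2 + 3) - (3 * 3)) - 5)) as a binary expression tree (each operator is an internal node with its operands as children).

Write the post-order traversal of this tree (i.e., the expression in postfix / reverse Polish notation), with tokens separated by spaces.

Post-order on an expression tree gives postfix notation: for each operator, emit left operand, right operand, then the operator.

1 1 9 + 2 3 + 3 3 * - 5 - + -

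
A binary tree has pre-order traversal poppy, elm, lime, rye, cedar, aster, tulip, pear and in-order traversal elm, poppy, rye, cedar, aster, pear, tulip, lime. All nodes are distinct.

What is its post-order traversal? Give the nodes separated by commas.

elm, pear, tulip, aster, cedar, rye, lime, poppy

The first element of pre-order is the root; it splits in-order into left and right subtrees.
Root poppy: left subtree has 1 node {elm}, right has 6 {rye, cedar, aster, pear, tulip, lime}.
  Root lime: left subtree has 5 nodes {rye, cedar, aster, pear, tulip}, right has 0 { }.
    Root rye: left subtree has 0 nodes { }, right has 4 {cedar, aster, pear, tulip}.
      Root cedar: left subtree has 0 nodes { }, right has 3 {aster, pear, tulip}.
        Root aster: left subtree has 0 nodes { }, right has 2 {pear, tulip}.
          Root tulip: left subtree has 1 node {pear}, right has 0 { }.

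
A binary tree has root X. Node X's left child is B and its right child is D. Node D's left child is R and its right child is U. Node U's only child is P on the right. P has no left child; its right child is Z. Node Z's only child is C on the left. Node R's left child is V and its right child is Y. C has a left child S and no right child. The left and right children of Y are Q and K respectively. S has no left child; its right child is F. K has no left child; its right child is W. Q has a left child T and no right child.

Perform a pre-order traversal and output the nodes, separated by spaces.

Pre-order visits the node, then its left subtree, then its right subtree.
Visit X.
At X: go left to B.
  B is a leaf — visit B.
At X: go right to D.
  Visit D.
  At D: go left to R.
    Visit R.
    At R: go left to V.
      V is a leaf — visit V.
    At R: go right to Y.
      Visit Y.
      At Y: go left to Q.
        Visit Q.
        At Q: go left to T.
          T is a leaf — visit T.
        At Q: no right child.
      At Y: go right to K.
        Visit K.
        At K: no left child.
        At K: go right to W.
          W is a leaf — visit W.
  At D: go right to U.
    Visit U.
    At U: no left child.
    At U: go right to P.
      Visit P.
      At P: no left child.
      At P: go right to Z.
        Visit Z.
        At Z: go left to C.
          Visit C.
          At C: go left to S.
            Visit S.
            At S: no left child.
            At S: go right to F.
              F is a leaf — visit F.
          At C: no right child.
        At Z: no right child.

X B D R V Y Q T K W U P Z C S F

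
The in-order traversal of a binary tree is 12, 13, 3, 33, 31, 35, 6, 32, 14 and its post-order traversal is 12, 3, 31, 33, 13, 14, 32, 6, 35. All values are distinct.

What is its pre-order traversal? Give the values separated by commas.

35, 13, 12, 33, 3, 31, 6, 32, 14

The last element of post-order is the root; it splits in-order into left and right subtrees.
Root 35: left subtree has 5 nodes {12, 13, 3, 33, 31}, right has 3 {6, 32, 14}.
  Root 13: left subtree has 1 node {12}, right has 3 {3, 33, 31}.
    Root 33: left subtree has 1 node {3}, right has 1 {31}.
  Root 6: left subtree has 0 nodes { }, right has 2 {32, 14}.
    Root 32: left subtree has 0 nodes { }, right has 1 {14}.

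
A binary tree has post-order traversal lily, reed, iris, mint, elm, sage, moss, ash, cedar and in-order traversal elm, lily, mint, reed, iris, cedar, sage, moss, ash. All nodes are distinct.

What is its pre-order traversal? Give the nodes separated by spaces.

The last element of post-order is the root; it splits in-order into left and right subtrees.
Root cedar: left subtree has 5 nodes {elm, lily, mint, reed, iris}, right has 3 {sage, moss, ash}.
  Root elm: left subtree has 0 nodes { }, right has 4 {lily, mint, reed, iris}.
    Root mint: left subtree has 1 node {lily}, right has 2 {reed, iris}.
      Root iris: left subtree has 1 node {reed}, right has 0 { }.
  Root ash: left subtree has 2 nodes {sage, moss}, right has 0 { }.
    Root moss: left subtree has 1 node {sage}, right has 0 { }.

cedar elm mint lily iris reed ash moss sage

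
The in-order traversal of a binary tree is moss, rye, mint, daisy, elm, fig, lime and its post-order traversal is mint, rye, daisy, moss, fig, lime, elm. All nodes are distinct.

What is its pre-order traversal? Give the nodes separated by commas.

elm, moss, daisy, rye, mint, lime, fig

The last element of post-order is the root; it splits in-order into left and right subtrees.
Root elm: left subtree has 4 nodes {moss, rye, mint, daisy}, right has 2 {fig, lime}.
  Root moss: left subtree has 0 nodes { }, right has 3 {rye, mint, daisy}.
    Root daisy: left subtree has 2 nodes {rye, mint}, right has 0 { }.
      Root rye: left subtree has 0 nodes { }, right has 1 {mint}.
  Root lime: left subtree has 1 node {fig}, right has 0 { }.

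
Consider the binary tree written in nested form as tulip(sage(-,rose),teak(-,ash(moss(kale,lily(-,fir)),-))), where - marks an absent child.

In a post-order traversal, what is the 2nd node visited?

Post-order visits the left subtree, then the right subtree, then the node.
At tulip: go left to sage.
  At sage: no left child.
  At sage: go right to rose.
    rose is a leaf — visit rose.
  Visit sage.
At tulip: go right to teak.
  At teak: no left child.
  At teak: go right to ash.
    At ash: go left to moss.
      At moss: go left to kale.
        kale is a leaf — visit kale.
      At moss: go right to lily.
        At lily: no left child.
        At lily: go right to fir.
          fir is a leaf — visit fir.
        Visit lily.
      Visit moss.
    At ash: no right child.
    Visit ash.
  Visit teak.
Visit tulip.
Full post-order sequence: rose, sage, kale, fir, lily, moss, ash, teak, tulip.

sage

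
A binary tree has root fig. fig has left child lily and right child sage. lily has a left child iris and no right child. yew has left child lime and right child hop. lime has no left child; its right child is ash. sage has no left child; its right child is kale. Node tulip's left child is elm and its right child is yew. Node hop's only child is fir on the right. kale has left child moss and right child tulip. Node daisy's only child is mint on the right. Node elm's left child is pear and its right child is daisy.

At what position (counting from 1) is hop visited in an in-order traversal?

15

In-order visits the left subtree, then the node, then the right subtree.
At fig: go left to lily.
  At lily: go left to iris.
    iris is a leaf — visit iris.
  Visit lily.
  At lily: no right child.
Visit fig.
At fig: go right to sage.
  At sage: no left child.
  Visit sage.
  At sage: go right to kale.
    At kale: go left to moss.
      moss is a leaf — visit moss.
    Visit kale.
    At kale: go right to tulip.
      At tulip: go left to elm.
        At elm: go left to pear.
          pear is a leaf — visit pear.
        Visit elm.
        At elm: go right to daisy.
          At daisy: no left child.
          Visit daisy.
          At daisy: go right to mint.
            mint is a leaf — visit mint.
      Visit tulip.
      At tulip: go right to yew.
        At yew: go left to lime.
          At lime: no left child.
          Visit lime.
          At lime: go right to ash.
            ash is a leaf — visit ash.
        Visit yew.
        At yew: go right to hop.
          At hop: no left child.
          Visit hop.
          At hop: go right to fir.
            fir is a leaf — visit fir.
Full in-order sequence: iris, lily, fig, sage, moss, kale, pear, elm, daisy, mint, tulip, lime, ash, yew, hop, fir.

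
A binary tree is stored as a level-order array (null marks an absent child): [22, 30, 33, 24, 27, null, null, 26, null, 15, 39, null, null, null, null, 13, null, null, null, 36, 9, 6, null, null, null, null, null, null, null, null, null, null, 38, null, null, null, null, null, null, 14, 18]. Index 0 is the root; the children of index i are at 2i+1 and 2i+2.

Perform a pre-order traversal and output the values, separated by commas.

22, 30, 24, 26, 13, 38, 27, 15, 36, 14, 18, 9, 39, 6, 33

Pre-order visits the node, then its left subtree, then its right subtree.
Visit 22.
At 22: go left to 30.
  Visit 30.
  At 30: go left to 24.
    Visit 24.
    At 24: go left to 26.
      Visit 26.
      At 26: go left to 13.
        Visit 13.
        At 13: no left child.
        At 13: go right to 38.
          38 is a leaf — visit 38.
      At 26: no right child.
    At 24: no right child.
  At 30: go right to 27.
    Visit 27.
    At 27: go left to 15.
      Visit 15.
      At 15: go left to 36.
        Visit 36.
        At 36: go left to 14.
          14 is a leaf — visit 14.
        At 36: go right to 18.
          18 is a leaf — visit 18.
      At 15: go right to 9.
        9 is a leaf — visit 9.
    At 27: go right to 39.
      Visit 39.
      At 39: go left to 6.
        6 is a leaf — visit 6.
      At 39: no right child.
At 22: go right to 33.
  33 is a leaf — visit 33.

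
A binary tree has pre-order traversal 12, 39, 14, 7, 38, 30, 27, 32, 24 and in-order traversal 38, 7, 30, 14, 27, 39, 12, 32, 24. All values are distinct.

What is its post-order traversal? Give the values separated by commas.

38, 30, 7, 27, 14, 39, 24, 32, 12

The first element of pre-order is the root; it splits in-order into left and right subtrees.
Root 12: left subtree has 6 nodes {38, 7, 30, 14, 27, 39}, right has 2 {32, 24}.
  Root 39: left subtree has 5 nodes {38, 7, 30, 14, 27}, right has 0 { }.
    Root 14: left subtree has 3 nodes {38, 7, 30}, right has 1 {27}.
      Root 7: left subtree has 1 node {38}, right has 1 {30}.
  Root 32: left subtree has 0 nodes { }, right has 1 {24}.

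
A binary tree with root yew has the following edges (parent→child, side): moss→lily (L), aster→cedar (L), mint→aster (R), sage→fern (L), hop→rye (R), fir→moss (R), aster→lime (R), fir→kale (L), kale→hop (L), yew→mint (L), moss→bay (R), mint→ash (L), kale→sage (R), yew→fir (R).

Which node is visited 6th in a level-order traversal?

kale

Level-order visits nodes level by level from the root, left to right within each level.
Level 0: yew
Level 1: mint, fir
Level 2: ash, aster, kale, moss
Level 3: cedar, lime, hop, sage, lily, bay
Level 4: rye, fern
Full level-order sequence: yew, mint, fir, ash, aster, kale, moss, cedar, lime, hop, sage, lily, bay, rye, fern.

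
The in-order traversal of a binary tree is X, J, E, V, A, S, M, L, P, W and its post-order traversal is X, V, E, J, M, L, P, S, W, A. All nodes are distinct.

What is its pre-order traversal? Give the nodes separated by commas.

The last element of post-order is the root; it splits in-order into left and right subtrees.
Root A: left subtree has 4 nodes {X, J, E, V}, right has 5 {S, M, L, P, W}.
  Root J: left subtree has 1 node {X}, right has 2 {E, V}.
    Root E: left subtree has 0 nodes { }, right has 1 {V}.
  Root W: left subtree has 4 nodes {S, M, L, P}, right has 0 { }.
    Root S: left subtree has 0 nodes { }, right has 3 {M, L, P}.
      Root P: left subtree has 2 nodes {M, L}, right has 0 { }.
        Root L: left subtree has 1 node {M}, right has 0 { }.

A, J, X, E, V, W, S, P, L, M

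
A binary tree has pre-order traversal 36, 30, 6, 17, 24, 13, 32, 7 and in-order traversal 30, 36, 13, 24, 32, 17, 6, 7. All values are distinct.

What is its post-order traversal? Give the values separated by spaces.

30 13 32 24 17 7 6 36

The first element of pre-order is the root; it splits in-order into left and right subtrees.
Root 36: left subtree has 1 node {30}, right has 6 {13, 24, 32, 17, 6, 7}.
  Root 6: left subtree has 4 nodes {13, 24, 32, 17}, right has 1 {7}.
    Root 17: left subtree has 3 nodes {13, 24, 32}, right has 0 { }.
      Root 24: left subtree has 1 node {13}, right has 1 {32}.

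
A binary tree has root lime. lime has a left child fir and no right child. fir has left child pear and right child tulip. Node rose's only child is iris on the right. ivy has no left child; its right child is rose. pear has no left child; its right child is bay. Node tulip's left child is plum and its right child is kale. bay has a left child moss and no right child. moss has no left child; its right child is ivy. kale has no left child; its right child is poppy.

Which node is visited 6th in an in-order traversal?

In-order visits the left subtree, then the node, then the right subtree.
At lime: go left to fir.
  At fir: go left to pear.
    At pear: no left child.
    Visit pear.
    At pear: go right to bay.
      At bay: go left to moss.
        At moss: no left child.
        Visit moss.
        At moss: go right to ivy.
          At ivy: no left child.
          Visit ivy.
          At ivy: go right to rose.
            At rose: no left child.
            Visit rose.
            At rose: go right to iris.
              iris is a leaf — visit iris.
      Visit bay.
      At bay: no right child.
  Visit fir.
  At fir: go right to tulip.
    At tulip: go left to plum.
      plum is a leaf — visit plum.
    Visit tulip.
    At tulip: go right to kale.
      At kale: no left child.
      Visit kale.
      At kale: go right to poppy.
        poppy is a leaf — visit poppy.
Visit lime.
At lime: no right child.
Full in-order sequence: pear, moss, ivy, rose, iris, bay, fir, plum, tulip, kale, poppy, lime.

bay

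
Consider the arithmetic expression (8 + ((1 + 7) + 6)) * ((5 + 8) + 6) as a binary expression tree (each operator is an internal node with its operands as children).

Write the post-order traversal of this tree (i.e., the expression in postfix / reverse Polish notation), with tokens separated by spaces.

Post-order on an expression tree gives postfix notation: for each operator, emit left operand, right operand, then the operator.

8 1 7 + 6 + + 5 8 + 6 + *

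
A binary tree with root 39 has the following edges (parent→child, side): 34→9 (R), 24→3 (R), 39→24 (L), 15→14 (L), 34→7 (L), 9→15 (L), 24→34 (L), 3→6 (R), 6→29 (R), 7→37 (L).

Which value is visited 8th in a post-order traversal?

6

Post-order visits the left subtree, then the right subtree, then the node.
At 39: go left to 24.
  At 24: go left to 34.
    At 34: go left to 7.
      At 7: go left to 37.
        37 is a leaf — visit 37.
      At 7: no right child.
      Visit 7.
    At 34: go right to 9.
      At 9: go left to 15.
        At 15: go left to 14.
          14 is a leaf — visit 14.
        At 15: no right child.
        Visit 15.
      At 9: no right child.
      Visit 9.
    Visit 34.
  At 24: go right to 3.
    At 3: no left child.
    At 3: go right to 6.
      At 6: no left child.
      At 6: go right to 29.
        29 is a leaf — visit 29.
      Visit 6.
    Visit 3.
  Visit 24.
At 39: no right child.
Visit 39.
Full post-order sequence: 37, 7, 14, 15, 9, 34, 29, 6, 3, 24, 39.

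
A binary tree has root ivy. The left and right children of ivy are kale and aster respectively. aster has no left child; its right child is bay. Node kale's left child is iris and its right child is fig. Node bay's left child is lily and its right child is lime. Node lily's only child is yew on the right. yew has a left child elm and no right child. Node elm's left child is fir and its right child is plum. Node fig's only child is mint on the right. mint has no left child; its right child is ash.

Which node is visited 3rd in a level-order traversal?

aster

Level-order visits nodes level by level from the root, left to right within each level.
Level 0: ivy
Level 1: kale, aster
Level 2: iris, fig, bay
Level 3: mint, lily, lime
Level 4: ash, yew
Level 5: elm
Level 6: fir, plum
Full level-order sequence: ivy, kale, aster, iris, fig, bay, mint, lily, lime, ash, yew, elm, fir, plum.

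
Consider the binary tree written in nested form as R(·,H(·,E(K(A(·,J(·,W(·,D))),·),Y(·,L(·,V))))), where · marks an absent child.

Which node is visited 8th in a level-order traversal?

J

Level-order visits nodes level by level from the root, left to right within each level.
Level 0: R
Level 1: H
Level 2: E
Level 3: K, Y
Level 4: A, L
Level 5: J, V
Level 6: W
Level 7: D
Full level-order sequence: R, H, E, K, Y, A, L, J, V, W, D.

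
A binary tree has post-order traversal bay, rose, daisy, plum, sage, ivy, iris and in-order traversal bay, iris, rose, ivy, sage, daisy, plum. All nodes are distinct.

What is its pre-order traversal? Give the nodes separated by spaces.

The last element of post-order is the root; it splits in-order into left and right subtrees.
Root iris: left subtree has 1 node {bay}, right has 5 {rose, ivy, sage, daisy, plum}.
  Root ivy: left subtree has 1 node {rose}, right has 3 {sage, daisy, plum}.
    Root sage: left subtree has 0 nodes { }, right has 2 {daisy, plum}.
      Root plum: left subtree has 1 node {daisy}, right has 0 { }.

iris bay ivy rose sage plum daisy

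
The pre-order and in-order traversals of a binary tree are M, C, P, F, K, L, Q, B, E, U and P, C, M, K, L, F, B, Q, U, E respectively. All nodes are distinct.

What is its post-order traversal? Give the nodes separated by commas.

P, C, L, K, B, U, E, Q, F, M

The first element of pre-order is the root; it splits in-order into left and right subtrees.
Root M: left subtree has 2 nodes {P, C}, right has 7 {K, L, F, B, Q, U, E}.
  Root C: left subtree has 1 node {P}, right has 0 { }.
  Root F: left subtree has 2 nodes {K, L}, right has 4 {B, Q, U, E}.
    Root K: left subtree has 0 nodes { }, right has 1 {L}.
    Root Q: left subtree has 1 node {B}, right has 2 {U, E}.
      Root E: left subtree has 1 node {U}, right has 0 { }.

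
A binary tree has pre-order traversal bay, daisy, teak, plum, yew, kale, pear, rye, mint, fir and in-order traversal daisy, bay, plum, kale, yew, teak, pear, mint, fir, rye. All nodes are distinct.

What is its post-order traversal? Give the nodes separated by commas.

The first element of pre-order is the root; it splits in-order into left and right subtrees.
Root bay: left subtree has 1 node {daisy}, right has 8 {plum, kale, yew, teak, pear, mint, fir, rye}.
  Root teak: left subtree has 3 nodes {plum, kale, yew}, right has 4 {pear, mint, fir, rye}.
    Root plum: left subtree has 0 nodes { }, right has 2 {kale, yew}.
      Root yew: left subtree has 1 node {kale}, right has 0 { }.
    Root pear: left subtree has 0 nodes { }, right has 3 {mint, fir, rye}.
      Root rye: left subtree has 2 nodes {mint, fir}, right has 0 { }.
        Root mint: left subtree has 0 nodes { }, right has 1 {fir}.

daisy, kale, yew, plum, fir, mint, rye, pear, teak, bay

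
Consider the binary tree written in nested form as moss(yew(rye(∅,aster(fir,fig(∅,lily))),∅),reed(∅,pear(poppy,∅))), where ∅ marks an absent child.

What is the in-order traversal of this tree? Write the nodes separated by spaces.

In-order visits the left subtree, then the node, then the right subtree.
At moss: go left to yew.
  At yew: go left to rye.
    At rye: no left child.
    Visit rye.
    At rye: go right to aster.
      At aster: go left to fir.
        fir is a leaf — visit fir.
      Visit aster.
      At aster: go right to fig.
        At fig: no left child.
        Visit fig.
        At fig: go right to lily.
          lily is a leaf — visit lily.
  Visit yew.
  At yew: no right child.
Visit moss.
At moss: go right to reed.
  At reed: no left child.
  Visit reed.
  At reed: go right to pear.
    At pear: go left to poppy.
      poppy is a leaf — visit poppy.
    Visit pear.
    At pear: no right child.

rye fir aster fig lily yew moss reed poppy pear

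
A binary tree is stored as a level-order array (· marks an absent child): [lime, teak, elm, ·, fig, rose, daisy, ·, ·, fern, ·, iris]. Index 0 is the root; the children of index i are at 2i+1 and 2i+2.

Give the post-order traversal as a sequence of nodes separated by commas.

Post-order visits the left subtree, then the right subtree, then the node.
At lime: go left to teak.
  At teak: no left child.
  At teak: go right to fig.
    At fig: go left to fern.
      fern is a leaf — visit fern.
    At fig: no right child.
    Visit fig.
  Visit teak.
At lime: go right to elm.
  At elm: go left to rose.
    At rose: go left to iris.
      iris is a leaf — visit iris.
    At rose: no right child.
    Visit rose.
  At elm: go right to daisy.
    daisy is a leaf — visit daisy.
  Visit elm.
Visit lime.

fern, fig, teak, iris, rose, daisy, elm, lime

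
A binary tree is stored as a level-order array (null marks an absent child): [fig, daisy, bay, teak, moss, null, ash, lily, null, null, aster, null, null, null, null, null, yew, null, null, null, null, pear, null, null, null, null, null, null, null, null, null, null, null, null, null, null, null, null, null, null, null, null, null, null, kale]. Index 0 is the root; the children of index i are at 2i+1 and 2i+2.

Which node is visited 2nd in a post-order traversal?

Post-order visits the left subtree, then the right subtree, then the node.
At fig: go left to daisy.
  At daisy: go left to teak.
    At teak: go left to lily.
      At lily: no left child.
      At lily: go right to yew.
        yew is a leaf — visit yew.
      Visit lily.
    At teak: no right child.
    Visit teak.
  At daisy: go right to moss.
    At moss: no left child.
    At moss: go right to aster.
      At aster: go left to pear.
        At pear: no left child.
        At pear: go right to kale.
          kale is a leaf — visit kale.
        Visit pear.
      At aster: no right child.
      Visit aster.
    Visit moss.
  Visit daisy.
At fig: go right to bay.
  At bay: no left child.
  At bay: go right to ash.
    ash is a leaf — visit ash.
  Visit bay.
Visit fig.
Full post-order sequence: yew, lily, teak, kale, pear, aster, moss, daisy, ash, bay, fig.

lily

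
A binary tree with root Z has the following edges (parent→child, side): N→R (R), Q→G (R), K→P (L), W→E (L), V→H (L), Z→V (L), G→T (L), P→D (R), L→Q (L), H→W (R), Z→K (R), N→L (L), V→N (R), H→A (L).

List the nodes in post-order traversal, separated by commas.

Post-order visits the left subtree, then the right subtree, then the node.
At Z: go left to V.
  At V: go left to H.
    At H: go left to A.
      A is a leaf — visit A.
    At H: go right to W.
      At W: go left to E.
        E is a leaf — visit E.
      At W: no right child.
      Visit W.
    Visit H.
  At V: go right to N.
    At N: go left to L.
      At L: go left to Q.
        At Q: no left child.
        At Q: go right to G.
          At G: go left to T.
            T is a leaf — visit T.
          At G: no right child.
          Visit G.
        Visit Q.
      At L: no right child.
      Visit L.
    At N: go right to R.
      R is a leaf — visit R.
    Visit N.
  Visit V.
At Z: go right to K.
  At K: go left to P.
    At P: no left child.
    At P: go right to D.
      D is a leaf — visit D.
    Visit P.
  At K: no right child.
  Visit K.
Visit Z.

A, E, W, H, T, G, Q, L, R, N, V, D, P, K, Z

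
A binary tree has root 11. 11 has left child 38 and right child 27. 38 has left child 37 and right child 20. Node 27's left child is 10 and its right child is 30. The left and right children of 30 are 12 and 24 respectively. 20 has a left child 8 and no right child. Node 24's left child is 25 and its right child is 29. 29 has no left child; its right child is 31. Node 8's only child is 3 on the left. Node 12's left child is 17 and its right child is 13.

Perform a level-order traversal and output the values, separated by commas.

11, 38, 27, 37, 20, 10, 30, 8, 12, 24, 3, 17, 13, 25, 29, 31

Level-order visits nodes level by level from the root, left to right within each level.
Level 0: 11
Level 1: 38, 27
Level 2: 37, 20, 10, 30
Level 3: 8, 12, 24
Level 4: 3, 17, 13, 25, 29
Level 5: 31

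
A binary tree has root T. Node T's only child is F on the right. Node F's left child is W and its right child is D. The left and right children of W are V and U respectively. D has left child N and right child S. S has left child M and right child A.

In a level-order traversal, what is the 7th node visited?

Level-order visits nodes level by level from the root, left to right within each level.
Level 0: T
Level 1: F
Level 2: W, D
Level 3: V, U, N, S
Level 4: M, A
Full level-order sequence: T, F, W, D, V, U, N, S, M, A.

N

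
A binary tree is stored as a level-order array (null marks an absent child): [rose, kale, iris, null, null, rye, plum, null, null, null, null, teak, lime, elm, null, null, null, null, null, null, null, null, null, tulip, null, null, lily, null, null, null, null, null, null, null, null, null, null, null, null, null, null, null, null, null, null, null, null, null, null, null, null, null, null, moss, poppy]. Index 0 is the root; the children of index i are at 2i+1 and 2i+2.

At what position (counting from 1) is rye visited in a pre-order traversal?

4

Pre-order visits the node, then its left subtree, then its right subtree.
Visit rose.
At rose: go left to kale.
  kale is a leaf — visit kale.
At rose: go right to iris.
  Visit iris.
  At iris: go left to rye.
    Visit rye.
    At rye: go left to teak.
      Visit teak.
      At teak: go left to tulip.
        tulip is a leaf — visit tulip.
      At teak: no right child.
    At rye: go right to lime.
      Visit lime.
      At lime: no left child.
      At lime: go right to lily.
        Visit lily.
        At lily: go left to moss.
          moss is a leaf — visit moss.
        At lily: go right to poppy.
          poppy is a leaf — visit poppy.
  At iris: go right to plum.
    Visit plum.
    At plum: go left to elm.
      elm is a leaf — visit elm.
    At plum: no right child.
Full pre-order sequence: rose, kale, iris, rye, teak, tulip, lime, lily, moss, poppy, plum, elm.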